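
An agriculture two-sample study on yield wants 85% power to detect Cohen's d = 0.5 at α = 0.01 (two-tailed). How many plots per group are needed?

z_{α/2} = 2.576, z_β = Φ⁻¹(0.85) = 1.036. For medium effect (d = 0.5): n per group = 2(z_{α/2} + z_β)²/d² = 2(2.576 + 1.036)²/0.5² = 104.4 → 105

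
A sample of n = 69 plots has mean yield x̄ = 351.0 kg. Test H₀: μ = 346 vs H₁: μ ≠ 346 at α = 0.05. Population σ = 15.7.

z = (x̄ - μ₀)/(σ/√n) = (351.0 - 346)/(15.7/√69) = 2.645. Critical value: ±1.96. Since |2.645| > 1.96, Reject H₀.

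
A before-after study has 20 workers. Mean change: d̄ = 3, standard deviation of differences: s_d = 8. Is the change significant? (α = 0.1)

t = d̄/(s_d/√n) = 3/(8/√20) = 1.677. df = 19, critical t = ±1.729. Fail to reject H₀.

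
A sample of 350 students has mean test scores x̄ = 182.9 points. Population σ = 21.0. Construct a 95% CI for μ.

CI = x̄ ± z*(σ/√n) = 182.9 ± 1.96(21.0/√350) = 182.9 ± 2.2 = (180.7, 185.1)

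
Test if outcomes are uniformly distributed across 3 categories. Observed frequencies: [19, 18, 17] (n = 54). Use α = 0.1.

Expected = 18 each. χ² = Σ(O-E)²/E = 0.111. df = 2, critical value = 4.605. Fail to reject H₀.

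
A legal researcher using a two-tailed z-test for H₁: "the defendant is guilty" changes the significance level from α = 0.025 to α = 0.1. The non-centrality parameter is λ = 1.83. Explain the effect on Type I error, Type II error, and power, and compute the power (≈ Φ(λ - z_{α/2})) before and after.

Increasing α from 0.025 to 0.1:
• Type I error rate increases (α is the Type I rate by definition).
• Critical value moves from z_{α/2} = 2.241 to 1.645, so power = Φ(λ - z_{α/2}) goes from Φ(1.83 - 2.241) = 0.341 to Φ(1.83 - 1.645) = 0.573.
• Type II error rate β = 1 - power therefore decreases (0.659 → 0.427).
Appropriate when false negatives are costly — here, acquitting a guilty person.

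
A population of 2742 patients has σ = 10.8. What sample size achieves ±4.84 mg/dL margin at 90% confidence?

Without FPC: n₀ = (1.645×10.8/4.84)² = 13.474. With FPC: n = n₀N/(n₀+N-1) = 13.4 → n = 14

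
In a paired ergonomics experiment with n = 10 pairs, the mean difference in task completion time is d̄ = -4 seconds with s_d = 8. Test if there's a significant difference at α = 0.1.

t = d̄/(s_d/√n) = -4/(8/√10) = -1.581. df = 9, critical t = ±1.833. Fail to reject H₀.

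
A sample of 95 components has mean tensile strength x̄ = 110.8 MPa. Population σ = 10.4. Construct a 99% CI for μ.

CI = x̄ ± z*(σ/√n) = 110.8 ± 2.576(10.4/√95) = 110.8 ± 2.75 = (108.05, 113.55)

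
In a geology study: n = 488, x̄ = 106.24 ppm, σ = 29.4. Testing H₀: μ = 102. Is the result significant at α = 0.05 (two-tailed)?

z = (106.24 - 102)/(29.4/√488) = 3.186. Since |z| > 1.96, significant at α = 0.05.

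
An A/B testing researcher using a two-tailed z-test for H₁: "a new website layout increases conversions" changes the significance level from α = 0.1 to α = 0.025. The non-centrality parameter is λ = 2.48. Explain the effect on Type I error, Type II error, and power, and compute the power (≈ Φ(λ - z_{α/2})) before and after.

Decreasing α from 0.1 to 0.025:
• Type I error rate decreases (α is the Type I rate by definition).
• Critical value moves from z_{α/2} = 1.645 to 2.241, so power = Φ(λ - z_{α/2}) goes from Φ(2.48 - 1.645) = 0.798 to Φ(2.48 - 2.241) = 0.594.
• Type II error rate β = 1 - power therefore increases (0.202 → 0.406).
Appropriate when false positives are costly — here, rolling out a layout that doesn't actually help — wasted engineering effort.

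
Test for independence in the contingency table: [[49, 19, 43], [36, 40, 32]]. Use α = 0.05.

χ² = 11.037. df = 2, critical = 5.991. Reject H₀. Variables are dependent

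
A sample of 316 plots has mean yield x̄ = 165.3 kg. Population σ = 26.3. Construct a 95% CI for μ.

CI = x̄ ± z*(σ/√n) = 165.3 ± 1.96(26.3/√316) = 165.3 ± 2.9 = (162.4, 168.2)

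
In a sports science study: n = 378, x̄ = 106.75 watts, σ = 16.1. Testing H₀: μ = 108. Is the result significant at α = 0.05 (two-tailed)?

z = (106.75 - 108)/(16.1/√378) = -1.509. Since |z| ≤ 1.96, not significant at α = 0.05.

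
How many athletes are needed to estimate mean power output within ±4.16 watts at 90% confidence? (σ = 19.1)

n = (z*σ/E)² = (1.645×19.1/4.16)² = 57.04 → n = 58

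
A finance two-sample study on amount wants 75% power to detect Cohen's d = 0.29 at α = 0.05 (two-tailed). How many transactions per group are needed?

z_{α/2} = 1.96, z_β = Φ⁻¹(0.75) = 0.674. For small effect (d = 0.29): n per group = 2(z_{α/2} + z_β)²/d² = 2(1.96 + 0.674)²/0.29² = 165.0 → 165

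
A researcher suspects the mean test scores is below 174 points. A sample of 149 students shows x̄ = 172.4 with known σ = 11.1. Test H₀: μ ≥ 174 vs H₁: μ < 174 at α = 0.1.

z = -1.76. Critical value: -1.28. Reject H₀.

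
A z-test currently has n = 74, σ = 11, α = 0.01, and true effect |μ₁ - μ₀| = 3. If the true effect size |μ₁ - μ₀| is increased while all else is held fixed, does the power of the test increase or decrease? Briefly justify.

Power increases: a larger true effect increases the non-centrality λ = |μ₁ - μ₀|/(σ/√n).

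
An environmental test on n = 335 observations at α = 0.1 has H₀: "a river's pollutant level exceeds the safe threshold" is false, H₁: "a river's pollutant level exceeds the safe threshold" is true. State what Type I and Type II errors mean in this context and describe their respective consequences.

Type I (false positive): concluding that a river's pollutant level exceeds the safe threshold when it is not — shutting down a compliant factory unnecessarily. Type II (false negative): failing to conclude that a river's pollutant level exceeds the safe threshold when it is — allowing unsafe pollution to continue. Which is costlier depends on domain priorities and is a judgement call rather than a statistical fact.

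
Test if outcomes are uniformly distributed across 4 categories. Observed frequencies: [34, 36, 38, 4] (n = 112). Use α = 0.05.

Expected = 28 each. χ² = Σ(O-E)²/E = 27.714. df = 3, critical value = 7.815. Reject H₀.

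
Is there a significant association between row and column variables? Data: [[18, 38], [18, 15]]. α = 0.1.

χ² = 4.326. df = 1, critical = 2.706. Reject H₀. Variables are dependent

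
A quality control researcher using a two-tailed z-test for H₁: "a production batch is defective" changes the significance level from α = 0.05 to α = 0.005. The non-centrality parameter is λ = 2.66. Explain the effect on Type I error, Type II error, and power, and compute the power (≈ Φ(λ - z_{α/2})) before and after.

Decreasing α from 0.05 to 0.005:
• Type I error rate decreases (α is the Type I rate by definition).
• Critical value moves from z_{α/2} = 1.96 to 2.807, so power = Φ(λ - z_{α/2}) goes from Φ(2.66 - 1.96) = 0.758 to Φ(2.66 - 2.807) = 0.442.
• Type II error rate β = 1 - power therefore increases (0.242 → 0.558).
Appropriate when false positives are costly — here, scrapping a good batch — wasted material and cost for no reason.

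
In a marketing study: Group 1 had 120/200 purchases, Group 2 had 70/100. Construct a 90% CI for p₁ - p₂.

p̂₁ = 0.6, p̂₂ = 0.7. Difference = -0.1. CI = (-0.194, -0.006)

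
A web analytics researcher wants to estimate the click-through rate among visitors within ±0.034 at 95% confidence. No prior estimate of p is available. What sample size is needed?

Conservative approach: use p = 0.5 (maximizes p(1-p) = 0.25). n = z²(0.25)/E² = 1.96²×0.25/0.034² = 830.8 → n = 831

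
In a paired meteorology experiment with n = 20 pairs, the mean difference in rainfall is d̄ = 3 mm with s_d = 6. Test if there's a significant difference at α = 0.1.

t = d̄/(s_d/√n) = 3/(6/√20) = 2.236. df = 19, critical t = ±1.729. Reject H₀.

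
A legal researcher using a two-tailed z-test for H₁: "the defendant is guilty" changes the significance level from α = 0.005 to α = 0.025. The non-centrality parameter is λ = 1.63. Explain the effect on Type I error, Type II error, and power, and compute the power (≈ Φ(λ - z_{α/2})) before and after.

Increasing α from 0.005 to 0.025:
• Type I error rate increases (α is the Type I rate by definition).
• Critical value moves from z_{α/2} = 2.807 to 2.241, so power = Φ(λ - z_{α/2}) goes from Φ(1.63 - 2.807) = 0.12 to Φ(1.63 - 2.241) = 0.271.
• Type II error rate β = 1 - power therefore decreases (0.88 → 0.729).
Appropriate when false negatives are costly — here, acquitting a guilty person.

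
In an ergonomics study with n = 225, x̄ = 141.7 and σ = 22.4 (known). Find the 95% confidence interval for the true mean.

CI = x̄ ± z*(σ/√n) = 141.7 ± 1.96(22.4/√225) = 141.7 ± 2.93 = (138.77, 144.63)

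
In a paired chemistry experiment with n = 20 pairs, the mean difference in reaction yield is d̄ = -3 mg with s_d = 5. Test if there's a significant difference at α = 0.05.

t = d̄/(s_d/√n) = -3/(5/√20) = -2.683. df = 19, critical t = ±2.093. Reject H₀.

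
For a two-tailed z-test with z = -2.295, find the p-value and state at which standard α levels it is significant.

p = 2·P(Z > |-2.295|) = 2·(1 - Φ(2.295)) ≈ 0.0217. Significant at α = 0.1; Significant at α = 0.05.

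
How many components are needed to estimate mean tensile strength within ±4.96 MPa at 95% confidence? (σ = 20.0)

n = (z*σ/E)² = (1.96×20.0/4.96)² = 62.5 → n = 63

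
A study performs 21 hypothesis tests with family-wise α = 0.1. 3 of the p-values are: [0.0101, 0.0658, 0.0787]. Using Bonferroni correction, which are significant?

Bonferroni α = 0.1/21 = 0.00476. None of the given p-values are significant.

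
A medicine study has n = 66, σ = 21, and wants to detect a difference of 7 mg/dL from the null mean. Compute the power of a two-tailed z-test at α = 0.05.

SE = σ/√n = 21/√66 = 2.585. Non-centrality λ = d/SE = 7/2.585 = 2.708. Power ≈ Φ(λ - z_{α/2}) = Φ(2.708 - 1.96) = Φ(0.748) = 0.773.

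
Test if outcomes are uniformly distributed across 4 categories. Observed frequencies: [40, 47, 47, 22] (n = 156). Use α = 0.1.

Expected = 39 each. χ² = Σ(O-E)²/E = 10.718. df = 3, critical value = 6.251. Reject H₀.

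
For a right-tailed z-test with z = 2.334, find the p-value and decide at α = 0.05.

p = P(Z > 2.334) = 1 - Φ(2.334) ≈ 0.0098. Since p < 0.05, reject H₀ (significant) at α = 0.05.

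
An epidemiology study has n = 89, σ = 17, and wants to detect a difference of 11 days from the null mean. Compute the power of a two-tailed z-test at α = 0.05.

SE = σ/√n = 17/√89 = 1.802. Non-centrality λ = d/SE = 11/1.802 = 6.104. Power ≈ Φ(λ - z_{α/2}) = Φ(6.104 - 1.96) = Φ(4.144) = 1.0.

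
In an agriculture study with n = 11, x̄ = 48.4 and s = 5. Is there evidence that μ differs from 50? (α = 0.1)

t = (x̄ - μ₀)/(s/√n) = (48.4 - 50)/(5/√11) = -1.061. df = 10, critical t = ±1.812. Fail to reject H₀.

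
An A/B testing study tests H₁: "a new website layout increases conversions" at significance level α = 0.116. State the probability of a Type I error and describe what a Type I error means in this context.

P(Type I error) = α = 0.116. A Type I error is rejecting H₀ when H₀ is actually true (false positive) — here, concluding that a new website layout increases conversions when in fact this is not the case. Consequence: rolling out a layout that doesn't actually help — wasted engineering effort.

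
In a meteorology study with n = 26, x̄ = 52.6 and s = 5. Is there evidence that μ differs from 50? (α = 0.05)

t = (x̄ - μ₀)/(s/√n) = (52.6 - 50)/(5/√26) = 2.651. df = 25, critical t = ±2.06. Reject H₀.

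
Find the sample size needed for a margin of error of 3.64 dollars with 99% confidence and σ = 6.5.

n = (z*σ/E)² = (2.576×6.5/3.64)² = 21.2 → n = 22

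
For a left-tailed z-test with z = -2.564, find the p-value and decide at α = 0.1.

p = P(Z < -2.564) = Φ(-2.564) ≈ 0.0052. Since p < 0.1, reject H₀ (significant) at α = 0.1.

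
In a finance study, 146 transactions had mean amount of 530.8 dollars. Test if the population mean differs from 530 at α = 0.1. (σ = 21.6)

z = (x̄ - μ₀)/(σ/√n) = (530.8 - 530)/(21.6/√146) = 0.448. Critical value: ±1.645. Since |0.448| ≤ 1.645, Fail to reject H₀.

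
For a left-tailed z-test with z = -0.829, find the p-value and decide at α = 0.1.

p = P(Z < -0.829) = Φ(-0.829) ≈ 0.2036. Since p ≥ 0.1, fail to reject H₀ (not significant) at α = 0.1.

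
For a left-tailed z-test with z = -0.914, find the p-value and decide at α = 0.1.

p = P(Z < -0.914) = Φ(-0.914) ≈ 0.1804. Since p ≥ 0.1, fail to reject H₀ (not significant) at α = 0.1.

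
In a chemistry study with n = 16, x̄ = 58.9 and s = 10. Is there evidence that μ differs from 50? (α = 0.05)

t = (x̄ - μ₀)/(s/√n) = (58.9 - 50)/(10/√16) = 3.56. df = 15, critical t = ±2.131. Reject H₀.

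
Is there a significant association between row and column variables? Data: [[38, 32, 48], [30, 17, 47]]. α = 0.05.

χ² = 2.863. df = 2, critical = 5.991. Fail to reject H₀. No evidence of dependence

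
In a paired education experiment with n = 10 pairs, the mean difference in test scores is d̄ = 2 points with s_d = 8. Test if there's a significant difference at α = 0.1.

t = d̄/(s_d/√n) = 2/(8/√10) = 0.791. df = 9, critical t = ±1.833. Fail to reject H₀.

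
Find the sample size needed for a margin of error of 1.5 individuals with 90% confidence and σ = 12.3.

n = (z*σ/E)² = (1.645×12.3/1.5)² = 182.0 → n = 182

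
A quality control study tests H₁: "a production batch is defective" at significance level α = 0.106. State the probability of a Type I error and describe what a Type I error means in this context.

P(Type I error) = α = 0.106. A Type I error is rejecting H₀ when H₀ is actually true (false positive) — here, concluding that a production batch is defective when in fact this is not the case. Consequence: scrapping a good batch — wasted material and cost for no reason.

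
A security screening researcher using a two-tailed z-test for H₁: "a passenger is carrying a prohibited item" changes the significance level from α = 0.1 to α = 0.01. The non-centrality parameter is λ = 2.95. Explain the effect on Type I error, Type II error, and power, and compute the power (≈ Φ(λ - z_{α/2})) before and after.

Decreasing α from 0.1 to 0.01:
• Type I error rate decreases (α is the Type I rate by definition).
• Critical value moves from z_{α/2} = 1.645 to 2.576, so power = Φ(λ - z_{α/2}) goes from Φ(2.95 - 1.645) = 0.904 to Φ(2.95 - 2.576) = 0.646.
• Type II error rate β = 1 - power therefore increases (0.096 → 0.354).
Appropriate when false positives are costly — here, detaining an innocent passenger — delay and inconvenience.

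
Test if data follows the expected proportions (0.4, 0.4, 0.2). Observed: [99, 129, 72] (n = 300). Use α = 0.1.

Expected: [120.0, 120.0, 60.0]. χ² = 6.75. df = 2, critical = 4.605. Reject H₀.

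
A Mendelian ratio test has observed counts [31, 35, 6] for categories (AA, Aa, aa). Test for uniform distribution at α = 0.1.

Expected = 24 each. χ² = Σ(O-E)²/E = 20.583. df = 2, critical value = 4.605. Reject H₀.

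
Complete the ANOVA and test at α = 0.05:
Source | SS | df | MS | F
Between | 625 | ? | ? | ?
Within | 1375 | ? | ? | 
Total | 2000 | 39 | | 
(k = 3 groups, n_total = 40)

df_between = 2, df_within = 37. MS_between = 312.5, MS_within = 37.16. F = 8.409, F_crit ≈ 3.252. Reject H₀.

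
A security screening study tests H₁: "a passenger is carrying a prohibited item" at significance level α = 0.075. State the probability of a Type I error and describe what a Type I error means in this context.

P(Type I error) = α = 0.075. A Type I error is rejecting H₀ when H₀ is actually true (false positive) — here, concluding that a passenger is carrying a prohibited item when in fact this is not the case. Consequence: detaining an innocent passenger — delay and inconvenience.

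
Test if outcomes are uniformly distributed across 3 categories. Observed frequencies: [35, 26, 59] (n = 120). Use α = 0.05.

Expected = 40 each. χ² = Σ(O-E)²/E = 14.55. df = 2, critical value = 5.991. Reject H₀.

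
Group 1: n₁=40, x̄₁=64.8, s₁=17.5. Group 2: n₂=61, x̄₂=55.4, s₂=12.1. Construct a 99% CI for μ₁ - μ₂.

Difference = 9.4. SE = √(17.5²/40 + 12.1²/61) = 3.171. CI = (1.23, 17.57)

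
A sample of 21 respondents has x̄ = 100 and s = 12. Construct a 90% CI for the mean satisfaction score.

CI = x̄ ± t*(s/√n) = 100 ± 1.725(12/√21) = (95.48, 104.52)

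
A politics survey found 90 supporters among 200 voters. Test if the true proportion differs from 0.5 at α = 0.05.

p̂ = 0.45, p₀ = 0.5. z = (p̂ - p₀)/√(p₀(1-p₀)/n) = -1.414. Critical: ±1.96. Fail to reject H₀.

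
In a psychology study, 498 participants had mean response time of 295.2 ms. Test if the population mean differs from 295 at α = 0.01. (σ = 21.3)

z = (x̄ - μ₀)/(σ/√n) = (295.2 - 295)/(21.3/√498) = 0.21. Critical value: ±2.576. Since |0.21| ≤ 2.576, Fail to reject H₀.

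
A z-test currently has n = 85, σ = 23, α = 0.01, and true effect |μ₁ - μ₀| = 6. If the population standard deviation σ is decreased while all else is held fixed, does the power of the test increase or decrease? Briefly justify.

Power increases: a smaller σ shrinks the standard error σ/√n, moving the sampling distribution under H₁ further from the critical value.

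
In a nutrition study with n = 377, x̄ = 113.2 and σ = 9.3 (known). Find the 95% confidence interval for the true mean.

CI = x̄ ± z*(σ/√n) = 113.2 ± 1.96(9.3/√377) = 113.2 ± 0.94 = (112.26, 114.14)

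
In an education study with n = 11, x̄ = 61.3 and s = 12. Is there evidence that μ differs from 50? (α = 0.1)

t = (x̄ - μ₀)/(s/√n) = (61.3 - 50)/(12/√11) = 3.123. df = 10, critical t = ±1.812. Reject H₀.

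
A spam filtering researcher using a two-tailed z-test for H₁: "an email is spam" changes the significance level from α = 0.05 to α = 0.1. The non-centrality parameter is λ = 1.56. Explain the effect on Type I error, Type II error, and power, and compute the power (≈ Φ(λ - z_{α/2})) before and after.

Increasing α from 0.05 to 0.1:
• Type I error rate increases (α is the Type I rate by definition).
• Critical value moves from z_{α/2} = 1.96 to 1.645, so power = Φ(λ - z_{α/2}) goes from Φ(1.56 - 1.96) = 0.345 to Φ(1.56 - 1.645) = 0.466.
• Type II error rate β = 1 - power therefore decreases (0.655 → 0.534).
Appropriate when false negatives are costly — here, a spam email lands in the inbox.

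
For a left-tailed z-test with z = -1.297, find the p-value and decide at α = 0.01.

p = P(Z < -1.297) = Φ(-1.297) ≈ 0.0973. Since p ≥ 0.01, fail to reject H₀ (not significant) at α = 0.01.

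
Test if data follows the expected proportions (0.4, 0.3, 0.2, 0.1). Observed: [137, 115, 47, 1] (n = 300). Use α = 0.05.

Expected: [120.0, 90.0, 60.0, 30.0]. χ² = 40.203. df = 3, critical = 7.815. Reject H₀.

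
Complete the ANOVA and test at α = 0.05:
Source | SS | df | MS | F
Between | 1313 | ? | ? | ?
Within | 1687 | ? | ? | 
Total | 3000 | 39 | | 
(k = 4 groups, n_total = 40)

df_between = 3, df_within = 36. MS_between = 437.67, MS_within = 46.86. F = 9.34, F_crit ≈ 2.866. Reject H₀.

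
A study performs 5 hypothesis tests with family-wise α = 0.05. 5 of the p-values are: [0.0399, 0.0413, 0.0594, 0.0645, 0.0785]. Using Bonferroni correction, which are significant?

Bonferroni α = 0.05/5 = 0.01. None of the given p-values are significant.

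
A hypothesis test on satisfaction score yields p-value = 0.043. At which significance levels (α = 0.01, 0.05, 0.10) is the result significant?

p = 0.043. Significant at: α = 0.05, 0.1.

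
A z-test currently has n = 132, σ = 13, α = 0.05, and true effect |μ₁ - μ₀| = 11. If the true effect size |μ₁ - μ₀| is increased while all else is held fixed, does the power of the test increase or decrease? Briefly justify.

Power increases: a larger true effect increases the non-centrality λ = |μ₁ - μ₀|/(σ/√n).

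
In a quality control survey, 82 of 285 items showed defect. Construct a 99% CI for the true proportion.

p̂ = 0.288. CI = p̂ ± z*√(p̂(1-p̂)/n) = (0.219, 0.357)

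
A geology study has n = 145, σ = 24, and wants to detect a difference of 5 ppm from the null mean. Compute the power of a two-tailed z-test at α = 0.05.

SE = σ/√n = 24/√145 = 1.993. Non-centrality λ = d/SE = 5/1.993 = 2.509. Power ≈ Φ(λ - z_{α/2}) = Φ(2.509 - 1.96) = Φ(0.549) = 0.708.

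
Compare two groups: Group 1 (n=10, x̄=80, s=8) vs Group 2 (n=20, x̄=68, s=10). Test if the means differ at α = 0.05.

Pooled sp = 9.4. t = 3.295, df = 28. Critical t = ±2.048. Reject H₀.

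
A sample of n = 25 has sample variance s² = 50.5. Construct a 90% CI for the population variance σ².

df = 24. χ²_{0.05} = 36.415, χ²_{0.95} = 13.848. CI for σ² = ((n-1)s²/χ²_{α/2}, (n-1)s²/χ²_{1-α/2}) = (24·50.5/36.415, 24·50.5/13.848) = (33.28, 87.52)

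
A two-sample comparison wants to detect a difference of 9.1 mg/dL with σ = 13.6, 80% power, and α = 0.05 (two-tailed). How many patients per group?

n per group = 2(z_α/2 + z_β)²σ²/d² = 2×(1.96 + 0.84)²×13.6²/9.1² = 35.02 → n = 36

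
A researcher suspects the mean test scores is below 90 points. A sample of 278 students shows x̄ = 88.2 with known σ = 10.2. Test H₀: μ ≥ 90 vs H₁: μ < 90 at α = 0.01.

z = -2.942. Critical value: -2.33. Reject H₀.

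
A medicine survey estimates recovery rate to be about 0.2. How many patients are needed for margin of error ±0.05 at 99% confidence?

n = z²p(1-p)/E² = 2.576²×0.2×0.8/0.05² = 424.7 → n = 425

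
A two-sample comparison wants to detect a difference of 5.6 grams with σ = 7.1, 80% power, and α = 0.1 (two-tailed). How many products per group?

n per group = 2(z_α/2 + z_β)²σ²/d² = 2×(1.645 + 0.84)²×7.1²/5.6² = 19.9 → n = 20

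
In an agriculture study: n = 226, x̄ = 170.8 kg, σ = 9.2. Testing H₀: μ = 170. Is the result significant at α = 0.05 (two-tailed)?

z = (170.8 - 170)/(9.2/√226) = 1.307. Since |z| ≤ 1.96, not significant at α = 0.05.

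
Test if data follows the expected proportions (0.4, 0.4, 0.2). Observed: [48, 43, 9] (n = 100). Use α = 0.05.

Expected: [40.0, 40.0, 20.0]. χ² = 7.875. df = 2, critical = 5.991. Reject H₀.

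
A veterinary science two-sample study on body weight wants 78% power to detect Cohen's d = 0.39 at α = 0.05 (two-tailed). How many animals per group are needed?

z_{α/2} = 1.96, z_β = Φ⁻¹(0.78) = 0.772. For small effect (d = 0.39): n per group = 2(z_{α/2} + z_β)²/d² = 2(1.96 + 0.772)²/0.39² = 98.1 → 99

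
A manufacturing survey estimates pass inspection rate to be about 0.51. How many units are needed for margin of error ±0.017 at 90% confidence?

n = z²p(1-p)/E² = 1.645²×0.51×0.49/0.017² = 2339.9 → n = 2340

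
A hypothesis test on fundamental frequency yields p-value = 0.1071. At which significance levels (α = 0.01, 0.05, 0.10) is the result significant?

p = 0.1071. Not significant at any of the given levels.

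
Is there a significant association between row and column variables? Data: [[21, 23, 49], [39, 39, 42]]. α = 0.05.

χ² = 6.753. df = 2, critical = 5.991. Reject H₀. Variables are dependent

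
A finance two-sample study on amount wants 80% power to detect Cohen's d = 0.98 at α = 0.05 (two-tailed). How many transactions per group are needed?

z_{α/2} = 1.96, z_β = Φ⁻¹(0.8) = 0.842. For large effect (d = 0.98): n per group = 2(z_{α/2} + z_β)²/d² = 2(1.96 + 0.842)²/0.98² = 16.3 → 17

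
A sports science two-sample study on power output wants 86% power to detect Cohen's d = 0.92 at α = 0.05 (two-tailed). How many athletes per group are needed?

z_{α/2} = 1.96, z_β = Φ⁻¹(0.86) = 1.08. For large effect (d = 0.92): n per group = 2(z_{α/2} + z_β)²/d² = 2(1.96 + 1.08)²/0.92² = 21.8 → 22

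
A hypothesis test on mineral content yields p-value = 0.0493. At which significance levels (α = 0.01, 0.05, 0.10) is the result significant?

p = 0.0493. Significant at: α = 0.05, 0.1.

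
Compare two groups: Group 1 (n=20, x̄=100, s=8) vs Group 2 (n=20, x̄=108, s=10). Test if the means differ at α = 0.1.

Pooled sp = 9.06. t = -2.794, df = 38. Critical t = ±1.686. Reject H₀.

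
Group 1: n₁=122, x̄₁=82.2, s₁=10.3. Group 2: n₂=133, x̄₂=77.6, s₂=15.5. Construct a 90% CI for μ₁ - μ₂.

Difference = 4.6. SE = √(10.3²/122 + 15.5²/133) = 1.636. CI = (1.91, 7.29)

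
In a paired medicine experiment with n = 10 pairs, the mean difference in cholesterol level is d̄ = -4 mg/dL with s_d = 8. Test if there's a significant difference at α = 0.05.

t = d̄/(s_d/√n) = -4/(8/√10) = -1.581. df = 9, critical t = ±2.262. Fail to reject H₀.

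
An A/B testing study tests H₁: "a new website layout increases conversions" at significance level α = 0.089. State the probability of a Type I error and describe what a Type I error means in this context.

P(Type I error) = α = 0.089. A Type I error is rejecting H₀ when H₀ is actually true (false positive) — here, concluding that a new website layout increases conversions when in fact this is not the case. Consequence: rolling out a layout that doesn't actually help — wasted engineering effort.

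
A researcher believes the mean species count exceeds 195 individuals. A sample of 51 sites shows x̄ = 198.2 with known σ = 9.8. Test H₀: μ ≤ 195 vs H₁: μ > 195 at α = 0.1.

z = 2.332. Critical value: 1.28. Reject H₀.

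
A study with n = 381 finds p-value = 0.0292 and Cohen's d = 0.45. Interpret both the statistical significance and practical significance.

Statistically significant (p = 0.0292 < 0.05). Cohen's d = 0.45 indicates a small effect size. Both statistical and practical significance should be considered.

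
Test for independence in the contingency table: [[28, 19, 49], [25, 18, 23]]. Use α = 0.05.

χ² = 4.173. df = 2, critical = 5.991. Fail to reject H₀. No evidence of dependence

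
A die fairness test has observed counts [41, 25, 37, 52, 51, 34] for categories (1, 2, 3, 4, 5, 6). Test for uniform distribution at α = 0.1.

Expected = 40 each. χ² = Σ(O-E)²/E = 13.4. df = 5, critical value = 9.236. Reject H₀.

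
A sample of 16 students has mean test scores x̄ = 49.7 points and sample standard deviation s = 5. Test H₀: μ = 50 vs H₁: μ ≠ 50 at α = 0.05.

t = (x̄ - μ₀)/(s/√n) = (49.7 - 50)/(5/√16) = -0.24. df = 15, critical t = ±2.131. Fail to reject H₀.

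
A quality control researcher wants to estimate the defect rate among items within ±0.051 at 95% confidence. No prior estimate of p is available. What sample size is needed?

Conservative approach: use p = 0.5 (maximizes p(1-p) = 0.25). n = z²(0.25)/E² = 1.96²×0.25/0.051² = 369.2 → n = 370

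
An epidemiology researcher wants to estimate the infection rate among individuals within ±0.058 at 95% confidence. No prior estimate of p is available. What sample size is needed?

Conservative approach: use p = 0.5 (maximizes p(1-p) = 0.25). n = z²(0.25)/E² = 1.96²×0.25/0.058² = 285.5 → n = 286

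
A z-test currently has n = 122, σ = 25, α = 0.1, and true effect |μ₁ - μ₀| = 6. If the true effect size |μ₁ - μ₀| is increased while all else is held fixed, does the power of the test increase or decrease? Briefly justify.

Power increases: a larger true effect increases the non-centrality λ = |μ₁ - μ₀|/(σ/√n).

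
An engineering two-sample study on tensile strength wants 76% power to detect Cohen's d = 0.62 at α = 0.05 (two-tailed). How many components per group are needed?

z_{α/2} = 1.96, z_β = Φ⁻¹(0.76) = 0.706. For medium effect (d = 0.62): n per group = 2(z_{α/2} + z_β)²/d² = 2(1.96 + 0.706)²/0.62² = 37.0 → 37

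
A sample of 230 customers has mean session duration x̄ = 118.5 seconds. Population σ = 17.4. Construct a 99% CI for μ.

CI = x̄ ± z*(σ/√n) = 118.5 ± 2.576(17.4/√230) = 118.5 ± 2.96 = (115.54, 121.46)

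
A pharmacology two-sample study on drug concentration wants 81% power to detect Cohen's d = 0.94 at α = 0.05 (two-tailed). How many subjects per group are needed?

z_{α/2} = 1.96, z_β = Φ⁻¹(0.81) = 0.878. For large effect (d = 0.94): n per group = 2(z_{α/2} + z_β)²/d² = 2(1.96 + 0.878)²/0.94² = 18.2 → 19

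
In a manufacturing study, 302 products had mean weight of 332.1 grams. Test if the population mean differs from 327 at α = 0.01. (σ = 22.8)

z = (x̄ - μ₀)/(σ/√n) = (332.1 - 327)/(22.8/√302) = 3.887. Critical value: ±2.576. Since |3.887| > 2.576, Reject H₀.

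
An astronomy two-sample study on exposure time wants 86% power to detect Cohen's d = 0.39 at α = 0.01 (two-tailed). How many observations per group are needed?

z_{α/2} = 2.576, z_β = Φ⁻¹(0.86) = 1.08. For small effect (d = 0.39): n per group = 2(z_{α/2} + z_β)²/d² = 2(2.576 + 1.08)²/0.39² = 175.8 → 176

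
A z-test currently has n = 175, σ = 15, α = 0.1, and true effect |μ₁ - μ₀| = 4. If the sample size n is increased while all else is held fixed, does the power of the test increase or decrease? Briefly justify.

Power increases: a larger n shrinks the standard error σ/√n, moving the sampling distribution under H₁ further from the critical value.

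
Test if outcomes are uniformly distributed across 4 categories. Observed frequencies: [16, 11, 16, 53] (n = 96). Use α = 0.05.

Expected = 24 each. χ² = Σ(O-E)²/E = 47.417. df = 3, critical value = 7.815. Reject H₀.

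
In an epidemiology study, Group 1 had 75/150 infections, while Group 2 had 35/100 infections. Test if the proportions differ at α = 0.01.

p̂₁ = 0.5, p̂₂ = 0.35, pooled p̂ = 0.44. z = 2.341. Critical: ±2.576. Fail to reject H₀.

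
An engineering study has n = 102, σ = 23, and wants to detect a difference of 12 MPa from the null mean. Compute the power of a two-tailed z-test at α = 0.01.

SE = σ/√n = 23/√102 = 2.277. Non-centrality λ = d/SE = 12/2.277 = 5.269. Power ≈ Φ(λ - z_{α/2}) = Φ(5.269 - 2.576) = Φ(2.693) = 0.996.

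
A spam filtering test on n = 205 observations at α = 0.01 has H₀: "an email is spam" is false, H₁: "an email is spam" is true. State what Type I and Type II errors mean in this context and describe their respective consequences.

Type I (false positive): concluding that an email is spam when it is not — a legitimate email is sent to the spam folder and the user misses it. Type II (false negative): failing to conclude that an email is spam when it is — a spam email lands in the inbox. Which is costlier depends on domain priorities and is a judgement call rather than a statistical fact.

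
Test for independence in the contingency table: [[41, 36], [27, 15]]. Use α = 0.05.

χ² = 1.352. df = 1, critical = 3.841. Fail to reject H₀. No evidence of dependence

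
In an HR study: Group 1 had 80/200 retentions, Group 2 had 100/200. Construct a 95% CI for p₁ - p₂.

p̂₁ = 0.4, p̂₂ = 0.5. Difference = -0.1. CI = (-0.197, -0.003)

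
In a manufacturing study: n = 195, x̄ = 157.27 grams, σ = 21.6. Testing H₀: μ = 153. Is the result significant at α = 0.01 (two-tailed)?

z = (157.27 - 153)/(21.6/√195) = 2.761. Since |z| > 2.576, significant at α = 0.01.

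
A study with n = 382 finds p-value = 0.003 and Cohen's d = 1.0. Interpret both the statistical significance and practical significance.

Statistically significant (p = 0.003 < 0.05). Cohen's d = 1.0 indicates a large effect size. Both statistical and practical significance should be considered.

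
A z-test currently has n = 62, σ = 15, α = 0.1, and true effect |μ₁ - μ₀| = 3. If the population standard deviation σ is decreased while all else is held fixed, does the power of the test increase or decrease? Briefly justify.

Power increases: a smaller σ shrinks the standard error σ/√n, moving the sampling distribution under H₁ further from the critical value.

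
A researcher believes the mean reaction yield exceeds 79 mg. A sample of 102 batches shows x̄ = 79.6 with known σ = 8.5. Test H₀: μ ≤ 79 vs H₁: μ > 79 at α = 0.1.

z = 0.713. Critical value: 1.28. Fail to reject H₀.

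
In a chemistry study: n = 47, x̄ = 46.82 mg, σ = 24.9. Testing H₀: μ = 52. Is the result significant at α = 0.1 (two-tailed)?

z = (46.82 - 52)/(24.9/√47) = -1.426. Since |z| ≤ 1.645, not significant at α = 0.1.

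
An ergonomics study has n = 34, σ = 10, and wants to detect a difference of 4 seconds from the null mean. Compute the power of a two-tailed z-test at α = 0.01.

SE = σ/√n = 10/√34 = 1.715. Non-centrality λ = d/SE = 4/1.715 = 2.332. Power ≈ Φ(λ - z_{α/2}) = Φ(2.332 - 2.576) = Φ(-0.244) = 0.404.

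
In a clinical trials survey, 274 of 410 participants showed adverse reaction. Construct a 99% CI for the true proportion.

p̂ = 0.668. CI = p̂ ± z*√(p̂(1-p̂)/n) = (0.608, 0.728)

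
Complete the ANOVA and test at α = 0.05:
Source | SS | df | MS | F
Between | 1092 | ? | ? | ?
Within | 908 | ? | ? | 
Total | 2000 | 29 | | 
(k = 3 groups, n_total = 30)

df_between = 2, df_within = 27. MS_between = 546.0, MS_within = 33.63. F = 16.236, F_crit ≈ 3.354. Reject H₀.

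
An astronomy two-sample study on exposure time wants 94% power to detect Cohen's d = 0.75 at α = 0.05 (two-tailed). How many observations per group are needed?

z_{α/2} = 1.96, z_β = Φ⁻¹(0.94) = 1.555. For medium effect (d = 0.75): n per group = 2(z_{α/2} + z_β)²/d² = 2(1.96 + 1.555)²/0.75² = 43.9 → 44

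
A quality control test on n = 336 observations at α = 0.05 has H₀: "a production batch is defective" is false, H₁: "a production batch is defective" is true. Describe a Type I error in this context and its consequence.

Type I error: rejecting H₀ when it is true — concluding that a production batch is defective when in fact it is not. Consequence: scrapping a good batch — wasted material and cost for no reason.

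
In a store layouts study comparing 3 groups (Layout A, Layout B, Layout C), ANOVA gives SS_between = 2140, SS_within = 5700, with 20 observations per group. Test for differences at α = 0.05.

df_between = 2, df_within = 57. F = MS_between/MS_within = 1070.0/100.0 = 10.7. F_crit ≈ 3.159. Reject H₀. At least one mean differs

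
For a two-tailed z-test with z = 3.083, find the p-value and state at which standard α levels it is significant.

p = 2·P(Z > |3.083|) = 2·(1 - Φ(3.083)) ≈ 0.002. Significant at α = 0.1; Significant at α = 0.05; Significant at α = 0.01.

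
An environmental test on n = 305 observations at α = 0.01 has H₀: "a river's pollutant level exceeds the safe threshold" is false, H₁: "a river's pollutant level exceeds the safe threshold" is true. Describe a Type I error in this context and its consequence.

Type I error: rejecting H₀ when it is true — concluding that a river's pollutant level exceeds the safe threshold when in fact it is not. Consequence: shutting down a compliant factory unnecessarily.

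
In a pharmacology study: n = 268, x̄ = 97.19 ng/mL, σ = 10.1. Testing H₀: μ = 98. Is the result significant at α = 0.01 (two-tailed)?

z = (97.19 - 98)/(10.1/√268) = -1.313. Since |z| ≤ 2.576, not significant at α = 0.01.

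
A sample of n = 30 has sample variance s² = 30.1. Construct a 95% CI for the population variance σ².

df = 29. χ²_{0.025} = 45.722, χ²_{0.975} = 16.047. CI for σ² = ((n-1)s²/χ²_{α/2}, (n-1)s²/χ²_{1-α/2}) = (29·30.1/45.722, 29·30.1/16.047) = (19.09, 54.4)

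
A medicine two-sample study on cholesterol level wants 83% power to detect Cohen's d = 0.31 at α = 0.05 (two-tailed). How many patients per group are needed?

z_{α/2} = 1.96, z_β = Φ⁻¹(0.83) = 0.954. For small effect (d = 0.31): n per group = 2(z_{α/2} + z_β)²/d² = 2(1.96 + 0.954)²/0.31² = 176.7 → 177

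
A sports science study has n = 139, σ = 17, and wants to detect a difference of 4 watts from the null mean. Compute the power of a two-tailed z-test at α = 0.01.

SE = σ/√n = 17/√139 = 1.442. Non-centrality λ = d/SE = 4/1.442 = 2.774. Power ≈ Φ(λ - z_{α/2}) = Φ(2.774 - 2.576) = Φ(0.198) = 0.579.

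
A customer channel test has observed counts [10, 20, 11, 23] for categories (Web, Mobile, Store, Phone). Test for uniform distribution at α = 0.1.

Expected = 16 each. χ² = Σ(O-E)²/E = 7.875. df = 3, critical value = 6.251. Reject H₀.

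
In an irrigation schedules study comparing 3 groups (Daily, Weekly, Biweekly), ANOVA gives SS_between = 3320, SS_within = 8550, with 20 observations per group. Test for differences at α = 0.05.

df_between = 2, df_within = 57. F = MS_between/MS_within = 1660.0/150.0 = 11.067. F_crit ≈ 3.159. Reject H₀. At least one mean differs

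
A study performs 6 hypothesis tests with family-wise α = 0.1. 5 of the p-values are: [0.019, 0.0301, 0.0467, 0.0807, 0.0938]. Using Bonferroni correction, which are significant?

Bonferroni α = 0.1/6 = 0.01667. None of the given p-values are significant.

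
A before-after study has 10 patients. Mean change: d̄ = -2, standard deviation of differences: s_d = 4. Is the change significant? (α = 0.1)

t = d̄/(s_d/√n) = -2/(4/√10) = -1.581. df = 9, critical t = ±1.833. Fail to reject H₀.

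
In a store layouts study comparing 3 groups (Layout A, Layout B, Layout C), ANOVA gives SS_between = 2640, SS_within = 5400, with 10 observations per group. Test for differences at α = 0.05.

df_between = 2, df_within = 27. F = MS_between/MS_within = 1320.0/200.0 = 6.6. F_crit ≈ 3.354. Reject H₀. At least one mean differs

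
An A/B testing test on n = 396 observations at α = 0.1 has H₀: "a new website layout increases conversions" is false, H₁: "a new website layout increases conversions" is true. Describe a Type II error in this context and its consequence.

Type II error: failing to reject H₀ when it is false — concluding that a new website layout increases conversions is not supported when in fact it is. Consequence: discarding a layout that would have improved conversions — lost revenue.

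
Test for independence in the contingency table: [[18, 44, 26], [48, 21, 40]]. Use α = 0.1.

χ² = 22.765. df = 2, critical = 4.605. Reject H₀. Variables are dependent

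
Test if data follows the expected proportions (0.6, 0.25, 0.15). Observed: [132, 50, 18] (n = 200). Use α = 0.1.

Expected: [120.0, 50.0, 30.0]. χ² = 6.0. df = 2, critical = 4.605. Reject H₀.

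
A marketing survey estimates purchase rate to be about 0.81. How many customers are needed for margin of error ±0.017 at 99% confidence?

n = z²p(1-p)/E² = 2.576²×0.81×0.19/0.017² = 3533.7 → n = 3534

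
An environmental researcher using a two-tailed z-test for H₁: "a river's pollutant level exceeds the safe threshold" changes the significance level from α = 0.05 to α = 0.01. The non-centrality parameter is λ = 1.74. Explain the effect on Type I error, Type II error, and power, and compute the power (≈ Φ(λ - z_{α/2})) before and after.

Decreasing α from 0.05 to 0.01:
• Type I error rate decreases (α is the Type I rate by definition).
• Critical value moves from z_{α/2} = 1.96 to 2.576, so power = Φ(λ - z_{α/2}) goes from Φ(1.74 - 1.96) = 0.413 to Φ(1.74 - 2.576) = 0.202.
• Type II error rate β = 1 - power therefore increases (0.587 → 0.798).
Appropriate when false positives are costly — here, shutting down a compliant factory unnecessarily.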